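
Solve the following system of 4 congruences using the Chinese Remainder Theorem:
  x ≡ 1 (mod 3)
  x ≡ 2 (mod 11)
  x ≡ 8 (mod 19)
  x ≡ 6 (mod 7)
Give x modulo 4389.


Product of moduli M = 3 · 11 · 19 · 7 = 4389.
Merge one congruence at a time:
  Start: x ≡ 1 (mod 3).
  Combine with x ≡ 2 (mod 11); new modulus lcm = 33.
    Write x = 1 + 3·t and substitute into x ≡ 2 (mod 11): 3·t ≡ 2 − 1 = 1 (mod 11).
    The inverse of 3 mod 11 is 4 (since 3·4 = 12 = 1·11 + 1), so t ≡ 4·1 = 4 ≡ 4 (mod 11).
    Then x = 1 + 3·4 = 13, valid modulo lcm(3, 11) = 33: x ≡ 13 (mod 33).
  Combine with x ≡ 8 (mod 19); new modulus lcm = 627.
    Write x = 13 + 33·t and substitute into x ≡ 8 (mod 19): 33·t ≡ 8 − 13 = -5 (mod 19).
    Reduce coefficients mod 19: 14·t ≡ 14 (mod 19).
    The inverse of 14 mod 19 is 15 (since 14·15 = 210 = 11·19 + 1), so t ≡ 15·14 = 210 ≡ 1 (mod 19).
    Then x = 13 + 33·1 = 46, valid modulo lcm(33, 19) = 627: x ≡ 46 (mod 627).
  Combine with x ≡ 6 (mod 7); new modulus lcm = 4389.
    Write x = 46 + 627·t and substitute into x ≡ 6 (mod 7): 627·t ≡ 6 − 46 = -40 (mod 7).
    Reduce coefficients mod 7: 4·t ≡ 2 (mod 7).
    The inverse of 4 mod 7 is 2 (since 4·2 = 8 = 1·7 + 1), so t ≡ 2·2 = 4 ≡ 4 (mod 7).
    Then x = 46 + 627·4 = 2554, valid modulo lcm(627, 7) = 4389: x ≡ 2554 (mod 4389).
Verify against each original: 2554 mod 3 = 1, 2554 mod 11 = 2, 2554 mod 19 = 8, 2554 mod 7 = 6.

x ≡ 2554 (mod 4389).


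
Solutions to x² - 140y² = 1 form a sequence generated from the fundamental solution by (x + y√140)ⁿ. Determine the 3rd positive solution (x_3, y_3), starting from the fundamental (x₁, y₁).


Step 1: Find the fundamental solution (x₁, y₁) of x² - 140y² = 1.
  Expand √140 as a continued fraction. a₀ = ⌊√140⌋ = 11; iterate m_{k+1} = d_k·a_k − m_k, d_{k+1} = (140 − m_{k+1}²)/d_k, a_{k+1} = ⌊(a₀ + m_{k+1})/d_{k+1}⌋ (starting m₀ = 0, d₀ = 1), with convergents p_k = a_k·p_{k-1} + p_{k-2}, q_k = a_k·q_{k-1} + q_{k-2} (p₋₁ = 1, q₋₁ = 0):
  k = 0: a₀ = 11; p₀/q₀ = 11/1; p₀² − 140·q₀² = 121 − 140 = -19.
  k = 1: m = 11, d = 19, a = ⌊(11 + 11)/19⌋ = 1; p/q = (1·11 + 1)/(1·1 + 0) = 12/1; p² − 140·q² = 144 − 140 = 4.
  k = 2: m = 8, d = 4, a = ⌊(11 + 8)/4⌋ = 4; p/q = (4·12 + 11)/(4·1 + 1) = 59/5; p² − 140·q² = 3481 − 3500 = -19.
  k = 3: m = 8, d = 19, a = ⌊(11 + 8)/19⌋ = 1; p/q = (1·59 + 12)/(1·5 + 1) = 71/6; p² − 140·q² = 5041 − 5040 = 1.
  The first convergent with p² − 140·q² = 1 gives the fundamental solution (x₁, y₁) = (71, 6).
Step 2: Apply the recurrence (x_{n+1}, y_{n+1}) = (x₁x_n + 140y₁y_n, x₁y_n + y₁x_n) repeatedly.
  From (x_1, y_1) = (71, 6): x_2 = 71·71 + 140·6·6 = 10081; y_2 = 71·6 + 6·71 = 852.
  From (x_2, y_2) = (10081, 852): x_3 = 71·10081 + 140·6·852 = 1431431; y_3 = 71·852 + 6·10081 = 120978.
Step 3: Verify x_3² - 140·y_3² = 2048994707761 - 2048994707760 = 1 (should be 1). ✓

(x_1, y_1) = (71, 6); (x_3, y_3) = (1431431, 120978).


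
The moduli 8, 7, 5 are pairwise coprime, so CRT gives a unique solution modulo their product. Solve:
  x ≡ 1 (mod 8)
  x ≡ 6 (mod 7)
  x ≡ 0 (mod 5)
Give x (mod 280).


Moduli 8, 7, 5 are pairwise coprime; by CRT there is a unique solution modulo M = 8 · 7 · 5 = 280.
Solve pairwise, accumulating the modulus:
  Start with x ≡ 1 (mod 8).
  Combine with x ≡ 6 (mod 7): since gcd(8, 7) = 1, we get a unique residue mod 56.
    Write x = 1 + 8·t and substitute into x ≡ 6 (mod 7): 8·t ≡ 6 − 1 = 5 (mod 7).
    Reduce coefficients mod 7: 1·t ≡ 5 (mod 7).
    So t ≡ 5 (mod 7).
    Then x = 1 + 8·5 = 41, valid modulo lcm(8, 7) = 56: x ≡ 41 (mod 56).
  Combine with x ≡ 0 (mod 5): since gcd(56, 5) = 1, we get a unique residue mod 280.
    Write x = 41 + 56·t and substitute into x ≡ 0 (mod 5): 56·t ≡ 0 − 41 = -41 (mod 5).
    Reduce coefficients mod 5: 1·t ≡ 4 (mod 5).
    So t ≡ 4 (mod 5).
    Then x = 41 + 56·4 = 265, valid modulo lcm(56, 5) = 280: x ≡ 265 (mod 280).
Verify: 265 mod 8 = 1 ✓, 265 mod 7 = 6 ✓, 265 mod 5 = 0 ✓.

x ≡ 265 (mod 280).


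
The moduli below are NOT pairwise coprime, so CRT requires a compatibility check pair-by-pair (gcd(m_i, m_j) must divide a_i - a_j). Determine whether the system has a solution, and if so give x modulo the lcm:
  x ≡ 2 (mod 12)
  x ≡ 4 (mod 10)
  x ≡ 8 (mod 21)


Moduli 12, 10, 21 are not pairwise coprime, so CRT works modulo lcm(m_i) when all pairwise compatibility conditions hold.
Pairwise compatibility: gcd(m_i, m_j) must divide a_i - a_j for every pair.
Merge one congruence at a time:
  Start: x ≡ 2 (mod 12).
  Combine with x ≡ 4 (mod 10): gcd(12, 10) = 2; 4 - 2 = 2, which IS divisible by 2, so compatible.
    Write x = 2 + 12·t and substitute into x ≡ 4 (mod 10): 12·t ≡ 4 − 2 = 2 (mod 10).
    Divide the congruence (and modulus) by g = 2: 6·t ≡ 1 (mod 5).
    Reduce coefficients mod 5: 1·t ≡ 1 (mod 5).
    So t ≡ 1 (mod 5).
    Then x = 2 + 12·1 = 14, valid modulo lcm(12, 10) = 60: x ≡ 14 (mod 60).
  Combine with x ≡ 8 (mod 21): gcd(60, 21) = 3; 8 - 14 = -6, which IS divisible by 3, so compatible.
    Write x = 14 + 60·t and substitute into x ≡ 8 (mod 21): 60·t ≡ 8 − 14 = -6 (mod 21).
    Divide the congruence (and modulus) by g = 3: 20·t ≡ -2 (mod 7).
    Reduce coefficients mod 7: 6·t ≡ 5 (mod 7).
    The inverse of 6 mod 7 is 6 (since 6·6 = 36 = 5·7 + 1), so t ≡ 6·5 = 30 ≡ 2 (mod 7).
    Then x = 14 + 60·2 = 134, valid modulo lcm(60, 21) = 420: x ≡ 134 (mod 420).
Verify: 134 mod 12 = 2, 134 mod 10 = 4, 134 mod 21 = 8.

x ≡ 134 (mod 420).


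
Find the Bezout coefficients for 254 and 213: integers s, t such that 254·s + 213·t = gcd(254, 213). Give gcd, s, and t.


Euclidean algorithm on (254, 213) — divide until remainder is 0:
  254 = 1 · 213 + 41
  213 = 5 · 41 + 8
  41 = 5 · 8 + 1
  8 = 8 · 1 + 0
gcd(254, 213) = 1.
Track Bezout coefficients alongside the remainders: start with r₀ = 254 = a·1 + b·0 (s = 1, t = 0) and r₁ = 213 = a·0 + b·1 (s = 0, t = 1); each new remainder r_{k+1} = r_{k-1} − q_k·r_k inherits s_{k+1} = s_{k-1} − q_k·s_k, t_{k+1} = t_{k-1} − q_k·t_k, so r_k = a·s_k + b·t_k at every step:
  q = 1: r = 41, s = 1 − 1·0 = 1, t = 0 − 1·1 = -1  (check: 254·1 + 213·(-1) = 41)
  q = 5: r = 8, s = 0 − 5·1 = -5, t = 1 − 5·(-1) = 6  (check: 254·(-5) + 213·6 = 8)
  q = 5: r = 1, s = 1 − 5·(-5) = 26, t = -1 − 5·6 = -31  (check: 254·26 + 213·(-31) = 1)
The row with r = 1 (the gcd) gives the Bezout coefficients s = 26, t = -31.
Result: 254 · (26) + 213 · (-31) = 1.

gcd(254, 213) = 1; s = 26, t = -31 (check: 254·26 + 213·(-31) = 1).


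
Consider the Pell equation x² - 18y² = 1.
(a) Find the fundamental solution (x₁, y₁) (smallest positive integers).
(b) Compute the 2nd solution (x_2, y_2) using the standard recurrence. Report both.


Step 1: Find the fundamental solution (x₁, y₁) of x² - 18y² = 1.
  Expand √18 as a continued fraction. a₀ = ⌊√18⌋ = 4; iterate m_{k+1} = d_k·a_k − m_k, d_{k+1} = (18 − m_{k+1}²)/d_k, a_{k+1} = ⌊(a₀ + m_{k+1})/d_{k+1}⌋ (starting m₀ = 0, d₀ = 1), with convergents p_k = a_k·p_{k-1} + p_{k-2}, q_k = a_k·q_{k-1} + q_{k-2} (p₋₁ = 1, q₋₁ = 0):
  k = 0: a₀ = 4; p₀/q₀ = 4/1; p₀² − 18·q₀² = 16 − 18 = -2.
  k = 1: m = 4, d = 2, a = ⌊(4 + 4)/2⌋ = 4; p/q = (4·4 + 1)/(4·1 + 0) = 17/4; p² − 18·q² = 289 − 288 = 1.
  The first convergent with p² − 18·q² = 1 gives the fundamental solution (x₁, y₁) = (17, 4).
Step 2: Apply the recurrence (x_{n+1}, y_{n+1}) = (x₁x_n + 18y₁y_n, x₁y_n + y₁x_n) repeatedly.
  From (x_1, y_1) = (17, 4): x_2 = 17·17 + 18·4·4 = 577; y_2 = 17·4 + 4·17 = 136.
Step 3: Verify x_2² - 18·y_2² = 332929 - 332928 = 1 (should be 1). ✓

(x_1, y_1) = (17, 4); (x_2, y_2) = (577, 136).


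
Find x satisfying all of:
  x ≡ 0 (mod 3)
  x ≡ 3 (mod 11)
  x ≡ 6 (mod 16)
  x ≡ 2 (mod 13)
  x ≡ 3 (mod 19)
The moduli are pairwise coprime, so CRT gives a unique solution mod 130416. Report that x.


Product of moduli M = 3 · 11 · 16 · 13 · 19 = 130416.
Merge one congruence at a time:
  Start: x ≡ 0 (mod 3).
  Combine with x ≡ 3 (mod 11); new modulus lcm = 33.
    Write x = 0 + 3·t and substitute into x ≡ 3 (mod 11): 3·t ≡ 3 − 0 = 3 (mod 11).
    The inverse of 3 mod 11 is 4 (since 3·4 = 12 = 1·11 + 1), so t ≡ 4·3 = 12 ≡ 1 (mod 11).
    Then x = 0 + 3·1 = 3, valid modulo lcm(3, 11) = 33: x ≡ 3 (mod 33).
  Combine with x ≡ 6 (mod 16); new modulus lcm = 528.
    Write x = 3 + 33·t and substitute into x ≡ 6 (mod 16): 33·t ≡ 6 − 3 = 3 (mod 16).
    Reduce coefficients mod 16: 1·t ≡ 3 (mod 16).
    So t ≡ 3 (mod 16).
    Then x = 3 + 33·3 = 102, valid modulo lcm(33, 16) = 528: x ≡ 102 (mod 528).
  Combine with x ≡ 2 (mod 13); new modulus lcm = 6864.
    Write x = 102 + 528·t and substitute into x ≡ 2 (mod 13): 528·t ≡ 2 − 102 = -100 (mod 13).
    Reduce coefficients mod 13: 8·t ≡ 4 (mod 13).
    The inverse of 8 mod 13 is 5 (since 8·5 = 40 = 3·13 + 1), so t ≡ 5·4 = 20 ≡ 7 (mod 13).
    Then x = 102 + 528·7 = 3798, valid modulo lcm(528, 13) = 6864: x ≡ 3798 (mod 6864).
  Combine with x ≡ 3 (mod 19); new modulus lcm = 130416.
    Write x = 3798 + 6864·t and substitute into x ≡ 3 (mod 19): 6864·t ≡ 3 − 3798 = -3795 (mod 19).
    Reduce coefficients mod 19: 5·t ≡ 5 (mod 19).
    The inverse of 5 mod 19 is 4 (since 5·4 = 20 = 1·19 + 1), so t ≡ 4·5 = 20 ≡ 1 (mod 19).
    Then x = 3798 + 6864·1 = 10662, valid modulo lcm(6864, 19) = 130416: x ≡ 10662 (mod 130416).
Verify against each original: 10662 mod 3 = 0, 10662 mod 11 = 3, 10662 mod 16 = 6, 10662 mod 13 = 2, 10662 mod 19 = 3.

x ≡ 10662 (mod 130416).


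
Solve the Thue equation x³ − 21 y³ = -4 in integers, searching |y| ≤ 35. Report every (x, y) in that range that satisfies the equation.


The equation is x³ - 21y³ = -4. For fixed y, x³ = 21·y³ − 4, so a solution requires the RHS to be a perfect cube.
Strategy: iterate y from -35 to 35, compute RHS = 21·y³ − 4, and check whether it is a (positive or negative) perfect cube.
Check small values of y:
  y = 0: RHS = -4 is not a perfect cube.
  y = 1: RHS = 17 is not a perfect cube.
  y = -1: RHS = -25 is not a perfect cube.
  y = 2: RHS = 164 is not a perfect cube.
  y = -2: RHS = -172 is not a perfect cube.
  y = 3: RHS = 563 is not a perfect cube.
  y = -3: RHS = -571 is not a perfect cube.
Continuing the search up to |y| = 35 finds no solutions either.
No (x, y) in the scanned range satisfies the equation.

No integer solutions with |y| ≤ 35.


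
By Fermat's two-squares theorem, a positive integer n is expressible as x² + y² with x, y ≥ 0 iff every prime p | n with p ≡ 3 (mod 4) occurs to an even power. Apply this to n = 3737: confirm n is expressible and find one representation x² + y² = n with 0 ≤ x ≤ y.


Step 1: Factor n = 3737 = 37 · 101.
Step 2: Check the mod-4 condition on each prime factor: 37 ≡ 1 (mod 4), exponent 1; 101 ≡ 1 (mod 4), exponent 1.
All primes ≡ 3 (mod 4) appear to even exponent (or don't appear), so by the two-squares theorem n IS expressible as a sum of two squares.
Step 3: Build a representation. Here n = 37 · 101 is a product of primes ≡ 1 (mod 4). Each prime p ≡ 1 (mod 4) is itself a sum of two squares; find a² by testing p − a² for a perfect square:
  37: 37 − 1² = 36 = 6² ⇒ 37 = 1² + 6².
  101: 101 − 1² = 100 = 10² ⇒ 101 = 1² + 10².
  Combine using the Brahmagupta–Fibonacci identity (a² + b²)(c² + d²) = (ac − bd)² + (ad + bc)² = (ac + bd)² + (ad − bc)²:
  37 · 101 = 3737: from (1² + 6²)(1² + 10²), take (1·1 − 6·10, 1·10 + 6·1) = (1 − 60, 10 + 6) = (-59, 16); dropping signs (only squares matter) gives (59, 16); check 59² + 16² = 3481 + 256 = 3737 ✓.
Step 4: Order so x ≤ y and verify: 16² + 59² = 256 + 3481 = 3737 = n. ✓

n = 3737 = 16² + 59² (one valid representation with x ≤ y).


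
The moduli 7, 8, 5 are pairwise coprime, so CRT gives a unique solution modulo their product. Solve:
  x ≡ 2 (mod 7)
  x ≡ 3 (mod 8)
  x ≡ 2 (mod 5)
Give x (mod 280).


Moduli 7, 8, 5 are pairwise coprime; by CRT there is a unique solution modulo M = 7 · 8 · 5 = 280.
Solve pairwise, accumulating the modulus:
  Start with x ≡ 2 (mod 7).
  Combine with x ≡ 3 (mod 8): since gcd(7, 8) = 1, we get a unique residue mod 56.
    Write x = 2 + 7·t and substitute into x ≡ 3 (mod 8): 7·t ≡ 3 − 2 = 1 (mod 8).
    The inverse of 7 mod 8 is 7 (since 7·7 = 49 = 6·8 + 1), so t ≡ 7·1 = 7 ≡ 7 (mod 8).
    Then x = 2 + 7·7 = 51, valid modulo lcm(7, 8) = 56: x ≡ 51 (mod 56).
  Combine with x ≡ 2 (mod 5): since gcd(56, 5) = 1, we get a unique residue mod 280.
    Write x = 51 + 56·t and substitute into x ≡ 2 (mod 5): 56·t ≡ 2 − 51 = -49 (mod 5).
    Reduce coefficients mod 5: 1·t ≡ 1 (mod 5).
    So t ≡ 1 (mod 5).
    Then x = 51 + 56·1 = 107, valid modulo lcm(56, 5) = 280: x ≡ 107 (mod 280).
Verify: 107 mod 7 = 2 ✓, 107 mod 8 = 3 ✓, 107 mod 5 = 2 ✓.

x ≡ 107 (mod 280).


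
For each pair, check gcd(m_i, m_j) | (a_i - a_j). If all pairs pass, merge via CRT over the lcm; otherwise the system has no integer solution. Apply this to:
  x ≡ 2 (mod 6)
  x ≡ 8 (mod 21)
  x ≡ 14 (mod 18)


Moduli 6, 21, 18 are not pairwise coprime, so CRT works modulo lcm(m_i) when all pairwise compatibility conditions hold.
Pairwise compatibility: gcd(m_i, m_j) must divide a_i - a_j for every pair.
Merge one congruence at a time:
  Start: x ≡ 2 (mod 6).
  Combine with x ≡ 8 (mod 21): gcd(6, 21) = 3; 8 - 2 = 6, which IS divisible by 3, so compatible.
    Write x = 2 + 6·t and substitute into x ≡ 8 (mod 21): 6·t ≡ 8 − 2 = 6 (mod 21).
    Divide the congruence (and modulus) by g = 3: 2·t ≡ 2 (mod 7).
    The inverse of 2 mod 7 is 4 (since 2·4 = 8 = 1·7 + 1), so t ≡ 4·2 = 8 ≡ 1 (mod 7).
    Then x = 2 + 6·1 = 8, valid modulo lcm(6, 21) = 42: x ≡ 8 (mod 42).
  Combine with x ≡ 14 (mod 18): gcd(42, 18) = 6; 14 - 8 = 6, which IS divisible by 6, so compatible.
    Write x = 8 + 42·t and substitute into x ≡ 14 (mod 18): 42·t ≡ 14 − 8 = 6 (mod 18).
    Divide the congruence (and modulus) by g = 6: 7·t ≡ 1 (mod 3).
    Reduce coefficients mod 3: 1·t ≡ 1 (mod 3).
    So t ≡ 1 (mod 3).
    Then x = 8 + 42·1 = 50, valid modulo lcm(42, 18) = 126: x ≡ 50 (mod 126).
Verify: 50 mod 6 = 2, 50 mod 21 = 8, 50 mod 18 = 14.

x ≡ 50 (mod 126).


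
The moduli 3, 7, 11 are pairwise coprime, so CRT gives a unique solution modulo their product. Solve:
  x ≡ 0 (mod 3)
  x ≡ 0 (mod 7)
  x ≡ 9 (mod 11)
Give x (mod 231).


Moduli 3, 7, 11 are pairwise coprime; by CRT there is a unique solution modulo M = 3 · 7 · 11 = 231.
Solve pairwise, accumulating the modulus:
  Start with x ≡ 0 (mod 3).
  Combine with x ≡ 0 (mod 7): since gcd(3, 7) = 1, we get a unique residue mod 21.
    Write x = 0 + 3·t and substitute into x ≡ 0 (mod 7): 3·t ≡ 0 − 0 = 0 (mod 7).
    The inverse of 3 mod 7 is 5 (since 3·5 = 15 = 2·7 + 1), so t ≡ 5·0 = 0 ≡ 0 (mod 7).
    Then x = 0 + 3·0 = 0, valid modulo lcm(3, 7) = 21: x ≡ 0 (mod 21).
  Combine with x ≡ 9 (mod 11): since gcd(21, 11) = 1, we get a unique residue mod 231.
    Write x = 0 + 21·t and substitute into x ≡ 9 (mod 11): 21·t ≡ 9 − 0 = 9 (mod 11).
    Reduce coefficients mod 11: 10·t ≡ 9 (mod 11).
    The inverse of 10 mod 11 is 10 (since 10·10 = 100 = 9·11 + 1), so t ≡ 10·9 = 90 ≡ 2 (mod 11).
    Then x = 0 + 21·2 = 42, valid modulo lcm(21, 11) = 231: x ≡ 42 (mod 231).
Verify: 42 mod 3 = 0 ✓, 42 mod 7 = 0 ✓, 42 mod 11 = 9 ✓.

x ≡ 42 (mod 231).


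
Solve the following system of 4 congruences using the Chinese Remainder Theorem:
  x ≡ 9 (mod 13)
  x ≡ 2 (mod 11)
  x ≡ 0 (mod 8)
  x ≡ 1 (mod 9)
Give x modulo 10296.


Product of moduli M = 13 · 11 · 8 · 9 = 10296.
Merge one congruence at a time:
  Start: x ≡ 9 (mod 13).
  Combine with x ≡ 2 (mod 11); new modulus lcm = 143.
    Write x = 9 + 13·t and substitute into x ≡ 2 (mod 11): 13·t ≡ 2 − 9 = -7 (mod 11).
    Reduce coefficients mod 11: 2·t ≡ 4 (mod 11).
    The inverse of 2 mod 11 is 6 (since 2·6 = 12 = 1·11 + 1), so t ≡ 6·4 = 24 ≡ 2 (mod 11).
    Then x = 9 + 13·2 = 35, valid modulo lcm(13, 11) = 143: x ≡ 35 (mod 143).
  Combine with x ≡ 0 (mod 8); new modulus lcm = 1144.
    Write x = 35 + 143·t and substitute into x ≡ 0 (mod 8): 143·t ≡ 0 − 35 = -35 (mod 8).
    Reduce coefficients mod 8: 7·t ≡ 5 (mod 8).
    The inverse of 7 mod 8 is 7 (since 7·7 = 49 = 6·8 + 1), so t ≡ 7·5 = 35 ≡ 3 (mod 8).
    Then x = 35 + 143·3 = 464, valid modulo lcm(143, 8) = 1144: x ≡ 464 (mod 1144).
  Combine with x ≡ 1 (mod 9); new modulus lcm = 10296.
    Write x = 464 + 1144·t and substitute into x ≡ 1 (mod 9): 1144·t ≡ 1 − 464 = -463 (mod 9).
    Reduce coefficients mod 9: 1·t ≡ 5 (mod 9).
    So t ≡ 5 (mod 9).
    Then x = 464 + 1144·5 = 6184, valid modulo lcm(1144, 9) = 10296: x ≡ 6184 (mod 10296).
Verify against each original: 6184 mod 13 = 9, 6184 mod 11 = 2, 6184 mod 8 = 0, 6184 mod 9 = 1.

x ≡ 6184 (mod 10296).


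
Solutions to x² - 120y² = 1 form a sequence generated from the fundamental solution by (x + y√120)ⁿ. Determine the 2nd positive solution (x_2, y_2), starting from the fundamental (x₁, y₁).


Step 1: Find the fundamental solution (x₁, y₁) of x² - 120y² = 1.
  Expand √120 as a continued fraction. a₀ = ⌊√120⌋ = 10; iterate m_{k+1} = d_k·a_k − m_k, d_{k+1} = (120 − m_{k+1}²)/d_k, a_{k+1} = ⌊(a₀ + m_{k+1})/d_{k+1}⌋ (starting m₀ = 0, d₀ = 1), with convergents p_k = a_k·p_{k-1} + p_{k-2}, q_k = a_k·q_{k-1} + q_{k-2} (p₋₁ = 1, q₋₁ = 0):
  k = 0: a₀ = 10; p₀/q₀ = 10/1; p₀² − 120·q₀² = 100 − 120 = -20.
  k = 1: m = 10, d = 20, a = ⌊(10 + 10)/20⌋ = 1; p/q = (1·10 + 1)/(1·1 + 0) = 11/1; p² − 120·q² = 121 − 120 = 1.
  The first convergent with p² − 120·q² = 1 gives the fundamental solution (x₁, y₁) = (11, 1).
Step 2: Apply the recurrence (x_{n+1}, y_{n+1}) = (x₁x_n + 120y₁y_n, x₁y_n + y₁x_n) repeatedly.
  From (x_1, y_1) = (11, 1): x_2 = 11·11 + 120·1·1 = 241; y_2 = 11·1 + 1·11 = 22.
Step 3: Verify x_2² - 120·y_2² = 58081 - 58080 = 1 (should be 1). ✓

(x_1, y_1) = (11, 1); (x_2, y_2) = (241, 22).


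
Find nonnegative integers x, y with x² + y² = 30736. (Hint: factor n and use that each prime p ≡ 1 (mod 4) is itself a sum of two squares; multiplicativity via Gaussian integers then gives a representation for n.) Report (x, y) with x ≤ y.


Step 1: Factor n = 30736 = 2^4 · 17 · 113.
Step 2: Check the mod-4 condition on each prime factor: 2 = 2 (special); 17 ≡ 1 (mod 4), exponent 1; 113 ≡ 1 (mod 4), exponent 1.
All primes ≡ 3 (mod 4) appear to even exponent (or don't appear), so by the two-squares theorem n IS expressible as a sum of two squares.
Step 3: Build a representation. Group n = k² · m with k = 4 and m = 17 · 113 = 1921 (a product of primes ≡ 1 (mod 4)); a representation of m scales to one of n via (k·x)² + (k·y)² = k²(x² + y²). Each prime p ≡ 1 (mod 4) is itself a sum of two squares; find a² by testing p − a² for a perfect square:
  17: 17 − 1² = 16 = 4² ⇒ 17 = 1² + 4².
  113: 113 − 1² = 112, 113 − 2² = 109, 113 − 3² = 104, 113 − 4² = 97, 113 − 5² = 88, 113 − 6² = 77, 113 − 7² = 64 = 8² ⇒ 113 = 7² + 8².
  Combine using the Brahmagupta–Fibonacci identity (a² + b²)(c² + d²) = (ac − bd)² + (ad + bc)² = (ac + bd)² + (ad − bc)²:
  17 · 113 = 1921: from (1² + 4²)(7² + 8²), take (1·7 − 4·8, 1·8 + 4·7) = (7 − 32, 8 + 28) = (-25, 36); dropping signs (only squares matter) gives (25, 36); check 25² + 36² = 625 + 1296 = 1921 ✓.
  Scale by k = 4: (4·25, 4·36) = (100, 144).
Step 4: Order so x ≤ y and verify: 100² + 144² = 10000 + 20736 = 30736 = n. ✓

n = 30736 = 100² + 144² (one valid representation with x ≤ y).


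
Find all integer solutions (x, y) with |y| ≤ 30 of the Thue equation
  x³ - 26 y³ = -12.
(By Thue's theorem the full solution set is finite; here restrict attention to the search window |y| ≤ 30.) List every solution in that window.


The equation is x³ - 26y³ = -12. For fixed y, x³ = 26·y³ − 12, so a solution requires the RHS to be a perfect cube.
Strategy: iterate y from -30 to 30, compute RHS = 26·y³ − 12, and check whether it is a (positive or negative) perfect cube.
Check small values of y:
  y = 0: RHS = -12 is not a perfect cube.
  y = 1: RHS = 14 is not a perfect cube.
  y = -1: RHS = -38 is not a perfect cube.
  y = 2: RHS = 196 is not a perfect cube.
  y = -2: RHS = -220 is not a perfect cube.
  y = 3: RHS = 690 is not a perfect cube.
  y = -3: RHS = -714 is not a perfect cube.
Continuing the search up to |y| = 30 finds no solutions either.
No (x, y) in the scanned range satisfies the equation.

No integer solutions with |y| ≤ 30.


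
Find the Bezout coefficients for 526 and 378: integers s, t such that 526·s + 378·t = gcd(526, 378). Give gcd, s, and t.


Euclidean algorithm on (526, 378) — divide until remainder is 0:
  526 = 1 · 378 + 148
  378 = 2 · 148 + 82
  148 = 1 · 82 + 66
  82 = 1 · 66 + 16
  66 = 4 · 16 + 2
  16 = 8 · 2 + 0
gcd(526, 378) = 2.
Track Bezout coefficients alongside the remainders: start with r₀ = 526 = a·1 + b·0 (s = 1, t = 0) and r₁ = 378 = a·0 + b·1 (s = 0, t = 1); each new remainder r_{k+1} = r_{k-1} − q_k·r_k inherits s_{k+1} = s_{k-1} − q_k·s_k, t_{k+1} = t_{k-1} − q_k·t_k, so r_k = a·s_k + b·t_k at every step:
  q = 1: r = 148, s = 1 − 1·0 = 1, t = 0 − 1·1 = -1  (check: 526·1 + 378·(-1) = 148)
  q = 2: r = 82, s = 0 − 2·1 = -2, t = 1 − 2·(-1) = 3  (check: 526·(-2) + 378·3 = 82)
  q = 1: r = 66, s = 1 − 1·(-2) = 3, t = -1 − 1·3 = -4  (check: 526·3 + 378·(-4) = 66)
  q = 1: r = 16, s = -2 − 1·3 = -5, t = 3 − 1·(-4) = 7  (check: 526·(-5) + 378·7 = 16)
  q = 4: r = 2, s = 3 − 4·(-5) = 23, t = -4 − 4·7 = -32  (check: 526·23 + 378·(-32) = 2)
The row with r = 2 (the gcd) gives the Bezout coefficients s = 23, t = -32.
Result: 526 · (23) + 378 · (-32) = 2.

gcd(526, 378) = 2; s = 23, t = -32 (check: 526·23 + 378·(-32) = 2).


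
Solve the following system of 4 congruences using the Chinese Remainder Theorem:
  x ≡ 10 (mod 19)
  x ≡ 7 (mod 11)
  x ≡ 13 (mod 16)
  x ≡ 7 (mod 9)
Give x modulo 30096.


Product of moduli M = 19 · 11 · 16 · 9 = 30096.
Merge one congruence at a time:
  Start: x ≡ 10 (mod 19).
  Combine with x ≡ 7 (mod 11); new modulus lcm = 209.
    Write x = 10 + 19·t and substitute into x ≡ 7 (mod 11): 19·t ≡ 7 − 10 = -3 (mod 11).
    Reduce coefficients mod 11: 8·t ≡ 8 (mod 11).
    The inverse of 8 mod 11 is 7 (since 8·7 = 56 = 5·11 + 1), so t ≡ 7·8 = 56 ≡ 1 (mod 11).
    Then x = 10 + 19·1 = 29, valid modulo lcm(19, 11) = 209: x ≡ 29 (mod 209).
  Combine with x ≡ 13 (mod 16); new modulus lcm = 3344.
    Write x = 29 + 209·t and substitute into x ≡ 13 (mod 16): 209·t ≡ 13 − 29 = -16 (mod 16).
    Reduce coefficients mod 16: 1·t ≡ 0 (mod 16).
    So t ≡ 0 (mod 16).
    Then x = 29 + 209·0 = 29, valid modulo lcm(209, 16) = 3344: x ≡ 29 (mod 3344).
  Combine with x ≡ 7 (mod 9); new modulus lcm = 30096.
    Write x = 29 + 3344·t and substitute into x ≡ 7 (mod 9): 3344·t ≡ 7 − 29 = -22 (mod 9).
    Reduce coefficients mod 9: 5·t ≡ 5 (mod 9).
    The inverse of 5 mod 9 is 2 (since 5·2 = 10 = 1·9 + 1), so t ≡ 2·5 = 10 ≡ 1 (mod 9).
    Then x = 29 + 3344·1 = 3373, valid modulo lcm(3344, 9) = 30096: x ≡ 3373 (mod 30096).
Verify against each original: 3373 mod 19 = 10, 3373 mod 11 = 7, 3373 mod 16 = 13, 3373 mod 9 = 7.

x ≡ 3373 (mod 30096).


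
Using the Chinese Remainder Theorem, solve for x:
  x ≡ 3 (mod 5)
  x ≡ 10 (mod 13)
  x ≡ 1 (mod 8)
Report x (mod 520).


Moduli 5, 13, 8 are pairwise coprime; by CRT there is a unique solution modulo M = 5 · 13 · 8 = 520.
Solve pairwise, accumulating the modulus:
  Start with x ≡ 3 (mod 5).
  Combine with x ≡ 10 (mod 13): since gcd(5, 13) = 1, we get a unique residue mod 65.
    Write x = 3 + 5·t and substitute into x ≡ 10 (mod 13): 5·t ≡ 10 − 3 = 7 (mod 13).
    The inverse of 5 mod 13 is 8 (since 5·8 = 40 = 3·13 + 1), so t ≡ 8·7 = 56 ≡ 4 (mod 13).
    Then x = 3 + 5·4 = 23, valid modulo lcm(5, 13) = 65: x ≡ 23 (mod 65).
  Combine with x ≡ 1 (mod 8): since gcd(65, 8) = 1, we get a unique residue mod 520.
    Write x = 23 + 65·t and substitute into x ≡ 1 (mod 8): 65·t ≡ 1 − 23 = -22 (mod 8).
    Reduce coefficients mod 8: 1·t ≡ 2 (mod 8).
    So t ≡ 2 (mod 8).
    Then x = 23 + 65·2 = 153, valid modulo lcm(65, 8) = 520: x ≡ 153 (mod 520).
Verify: 153 mod 5 = 3 ✓, 153 mod 13 = 10 ✓, 153 mod 8 = 1 ✓.

x ≡ 153 (mod 520).


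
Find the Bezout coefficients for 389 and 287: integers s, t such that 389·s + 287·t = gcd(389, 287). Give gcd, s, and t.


Euclidean algorithm on (389, 287) — divide until remainder is 0:
  389 = 1 · 287 + 102
  287 = 2 · 102 + 83
  102 = 1 · 83 + 19
  83 = 4 · 19 + 7
  19 = 2 · 7 + 5
  7 = 1 · 5 + 2
  5 = 2 · 2 + 1
  2 = 2 · 1 + 0
gcd(389, 287) = 1.
Track Bezout coefficients alongside the remainders: start with r₀ = 389 = a·1 + b·0 (s = 1, t = 0) and r₁ = 287 = a·0 + b·1 (s = 0, t = 1); each new remainder r_{k+1} = r_{k-1} − q_k·r_k inherits s_{k+1} = s_{k-1} − q_k·s_k, t_{k+1} = t_{k-1} − q_k·t_k, so r_k = a·s_k + b·t_k at every step:
  q = 1: r = 102, s = 1 − 1·0 = 1, t = 0 − 1·1 = -1  (check: 389·1 + 287·(-1) = 102)
  q = 2: r = 83, s = 0 − 2·1 = -2, t = 1 − 2·(-1) = 3  (check: 389·(-2) + 287·3 = 83)
  q = 1: r = 19, s = 1 − 1·(-2) = 3, t = -1 − 1·3 = -4  (check: 389·3 + 287·(-4) = 19)
  q = 4: r = 7, s = -2 − 4·3 = -14, t = 3 − 4·(-4) = 19  (check: 389·(-14) + 287·19 = 7)
  q = 2: r = 5, s = 3 − 2·(-14) = 31, t = -4 − 2·19 = -42  (check: 389·31 + 287·(-42) = 5)
  q = 1: r = 2, s = -14 − 1·31 = -45, t = 19 − 1·(-42) = 61  (check: 389·(-45) + 287·61 = 2)
  q = 2: r = 1, s = 31 − 2·(-45) = 121, t = -42 − 2·61 = -164  (check: 389·121 + 287·(-164) = 1)
The row with r = 1 (the gcd) gives the Bezout coefficients s = 121, t = -164.
Result: 389 · (121) + 287 · (-164) = 1.

gcd(389, 287) = 1; s = 121, t = -164 (check: 389·121 + 287·(-164) = 1).


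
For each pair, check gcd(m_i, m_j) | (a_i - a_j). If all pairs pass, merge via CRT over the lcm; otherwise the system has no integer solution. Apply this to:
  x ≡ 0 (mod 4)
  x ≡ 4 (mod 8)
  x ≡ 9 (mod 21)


Moduli 4, 8, 21 are not pairwise coprime, so CRT works modulo lcm(m_i) when all pairwise compatibility conditions hold.
Pairwise compatibility: gcd(m_i, m_j) must divide a_i - a_j for every pair.
Merge one congruence at a time:
  Start: x ≡ 0 (mod 4).
  Combine with x ≡ 4 (mod 8): gcd(4, 8) = 4; 4 - 0 = 4, which IS divisible by 4, so compatible.
    Write x = 0 + 4·t and substitute into x ≡ 4 (mod 8): 4·t ≡ 4 − 0 = 4 (mod 8).
    Divide the congruence (and modulus) by g = 4: 1·t ≡ 1 (mod 2).
    So t ≡ 1 (mod 2).
    Then x = 0 + 4·1 = 4, valid modulo lcm(4, 8) = 8: x ≡ 4 (mod 8).
  Combine with x ≡ 9 (mod 21): gcd(8, 21) = 1; 9 - 4 = 5, which IS divisible by 1, so compatible.
    Write x = 4 + 8·t and substitute into x ≡ 9 (mod 21): 8·t ≡ 9 − 4 = 5 (mod 21).
    The inverse of 8 mod 21 is 8 (since 8·8 = 64 = 3·21 + 1), so t ≡ 8·5 = 40 ≡ 19 (mod 21).
    Then x = 4 + 8·19 = 156, valid modulo lcm(8, 21) = 168: x ≡ 156 (mod 168).
Verify: 156 mod 4 = 0, 156 mod 8 = 4, 156 mod 21 = 9.

x ≡ 156 (mod 168).


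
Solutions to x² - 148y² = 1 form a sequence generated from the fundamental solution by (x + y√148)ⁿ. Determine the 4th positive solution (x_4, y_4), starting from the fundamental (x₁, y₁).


Step 1: Find the fundamental solution (x₁, y₁) of x² - 148y² = 1.
  Expand √148 as a continued fraction. a₀ = ⌊√148⌋ = 12; iterate m_{k+1} = d_k·a_k − m_k, d_{k+1} = (148 − m_{k+1}²)/d_k, a_{k+1} = ⌊(a₀ + m_{k+1})/d_{k+1}⌋ (starting m₀ = 0, d₀ = 1), with convergents p_k = a_k·p_{k-1} + p_{k-2}, q_k = a_k·q_{k-1} + q_{k-2} (p₋₁ = 1, q₋₁ = 0):
  k = 0: a₀ = 12; p₀/q₀ = 12/1; p₀² − 148·q₀² = 144 − 148 = -4.
  k = 1: m = 12, d = 4, a = ⌊(12 + 12)/4⌋ = 6; p/q = (6·12 + 1)/(6·1 + 0) = 73/6; p² − 148·q² = 5329 − 5328 = 1.
  The first convergent with p² − 148·q² = 1 gives the fundamental solution (x₁, y₁) = (73, 6).
Step 2: Apply the recurrence (x_{n+1}, y_{n+1}) = (x₁x_n + 148y₁y_n, x₁y_n + y₁x_n) repeatedly.
  From (x_1, y_1) = (73, 6): x_2 = 73·73 + 148·6·6 = 10657; y_2 = 73·6 + 6·73 = 876.
  From (x_2, y_2) = (10657, 876): x_3 = 73·10657 + 148·6·876 = 1555849; y_3 = 73·876 + 6·10657 = 127890.
  From (x_3, y_3) = (1555849, 127890): x_4 = 73·1555849 + 148·6·127890 = 227143297; y_4 = 73·127890 + 6·1555849 = 18671064.
Step 3: Verify x_4² - 148·y_4² = 51594077372030209 - 51594077372030208 = 1 (should be 1). ✓

(x_1, y_1) = (73, 6); (x_4, y_4) = (227143297, 18671064).


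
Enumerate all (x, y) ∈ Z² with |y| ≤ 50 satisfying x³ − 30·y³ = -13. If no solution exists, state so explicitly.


The equation is x³ - 30y³ = -13. For fixed y, x³ = 30·y³ − 13, so a solution requires the RHS to be a perfect cube.
Strategy: iterate y from -50 to 50, compute RHS = 30·y³ − 13, and check whether it is a (positive or negative) perfect cube.
Check small values of y:
  y = 0: RHS = -13 is not a perfect cube.
  y = 1: RHS = 17 is not a perfect cube.
  y = -1: RHS = -43 is not a perfect cube.
  y = 2: RHS = 227 is not a perfect cube.
  y = -2: RHS = -253 is not a perfect cube.
  y = 3: RHS = 797 is not a perfect cube.
  y = -3: RHS = -823 is not a perfect cube.
Continuing the search up to |y| = 50 finds no solutions either.
No (x, y) in the scanned range satisfies the equation.

No integer solutions with |y| ≤ 50.


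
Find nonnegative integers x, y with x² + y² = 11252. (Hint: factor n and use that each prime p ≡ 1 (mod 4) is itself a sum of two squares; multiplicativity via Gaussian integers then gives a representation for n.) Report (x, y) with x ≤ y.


Step 1: Factor n = 11252 = 2^2 · 29 · 97.
Step 2: Check the mod-4 condition on each prime factor: 2 = 2 (special); 29 ≡ 1 (mod 4), exponent 1; 97 ≡ 1 (mod 4), exponent 1.
All primes ≡ 3 (mod 4) appear to even exponent (or don't appear), so by the two-squares theorem n IS expressible as a sum of two squares.
Step 3: Build a representation. Group n = k² · m with k = 2 and m = 29 · 97 = 2813 (a product of primes ≡ 1 (mod 4)); a representation of m scales to one of n via (k·x)² + (k·y)² = k²(x² + y²). Each prime p ≡ 1 (mod 4) is itself a sum of two squares; find a² by testing p − a² for a perfect square:
  29: 29 − 1² = 28, 29 − 2² = 25 = 5² ⇒ 29 = 2² + 5².
  97: 97 − 1² = 96, 97 − 2² = 93, 97 − 3² = 88, 97 − 4² = 81 = 9² ⇒ 97 = 4² + 9².
  Combine using the Brahmagupta–Fibonacci identity (a² + b²)(c² + d²) = (ac − bd)² + (ad + bc)² = (ac + bd)² + (ad − bc)²:
  29 · 97 = 2813: from (2² + 5²)(4² + 9²), take (2·4 − 5·9, 2·9 + 5·4) = (8 − 45, 18 + 20) = (-37, 38); dropping signs (only squares matter) gives (37, 38); check 37² + 38² = 1369 + 1444 = 2813 ✓.
  Scale by k = 2: (2·37, 2·38) = (74, 76).
Step 4: Order so x ≤ y and verify: 74² + 76² = 5476 + 5776 = 11252 = n. ✓

n = 11252 = 74² + 76² (one valid representation with x ≤ y).


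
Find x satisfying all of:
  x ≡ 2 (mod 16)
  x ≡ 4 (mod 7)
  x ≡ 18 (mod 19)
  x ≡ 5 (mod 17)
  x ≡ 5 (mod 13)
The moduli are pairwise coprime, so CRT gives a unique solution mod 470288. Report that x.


Product of moduli M = 16 · 7 · 19 · 17 · 13 = 470288.
Merge one congruence at a time:
  Start: x ≡ 2 (mod 16).
  Combine with x ≡ 4 (mod 7); new modulus lcm = 112.
    Write x = 2 + 16·t and substitute into x ≡ 4 (mod 7): 16·t ≡ 4 − 2 = 2 (mod 7).
    Reduce coefficients mod 7: 2·t ≡ 2 (mod 7).
    The inverse of 2 mod 7 is 4 (since 2·4 = 8 = 1·7 + 1), so t ≡ 4·2 = 8 ≡ 1 (mod 7).
    Then x = 2 + 16·1 = 18, valid modulo lcm(16, 7) = 112: x ≡ 18 (mod 112).
  Combine with x ≡ 18 (mod 19); new modulus lcm = 2128.
    Write x = 18 + 112·t and substitute into x ≡ 18 (mod 19): 112·t ≡ 18 − 18 = 0 (mod 19).
    Reduce coefficients mod 19: 17·t ≡ 0 (mod 19).
    The inverse of 17 mod 19 is 9 (since 17·9 = 153 = 8·19 + 1), so t ≡ 9·0 = 0 ≡ 0 (mod 19).
    Then x = 18 + 112·0 = 18, valid modulo lcm(112, 19) = 2128: x ≡ 18 (mod 2128).
  Combine with x ≡ 5 (mod 17); new modulus lcm = 36176.
    Write x = 18 + 2128·t and substitute into x ≡ 5 (mod 17): 2128·t ≡ 5 − 18 = -13 (mod 17).
    Reduce coefficients mod 17: 3·t ≡ 4 (mod 17).
    The inverse of 3 mod 17 is 6 (since 3·6 = 18 = 1·17 + 1), so t ≡ 6·4 = 24 ≡ 7 (mod 17).
    Then x = 18 + 2128·7 = 14914, valid modulo lcm(2128, 17) = 36176: x ≡ 14914 (mod 36176).
  Combine with x ≡ 5 (mod 13); new modulus lcm = 470288.
    Write x = 14914 + 36176·t and substitute into x ≡ 5 (mod 13): 36176·t ≡ 5 − 14914 = -14909 (mod 13).
    Reduce coefficients mod 13: 10·t ≡ 2 (mod 13).
    The inverse of 10 mod 13 is 4 (since 10·4 = 40 = 3·13 + 1), so t ≡ 4·2 = 8 ≡ 8 (mod 13).
    Then x = 14914 + 36176·8 = 304322, valid modulo lcm(36176, 13) = 470288: x ≡ 304322 (mod 470288).
Verify against each original: 304322 mod 16 = 2, 304322 mod 7 = 4, 304322 mod 19 = 18, 304322 mod 17 = 5, 304322 mod 13 = 5.

x ≡ 304322 (mod 470288).


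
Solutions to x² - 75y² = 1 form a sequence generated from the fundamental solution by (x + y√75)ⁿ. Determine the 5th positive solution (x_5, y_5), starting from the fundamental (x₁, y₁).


Step 1: Find the fundamental solution (x₁, y₁) of x² - 75y² = 1.
  Expand √75 as a continued fraction. a₀ = ⌊√75⌋ = 8; iterate m_{k+1} = d_k·a_k − m_k, d_{k+1} = (75 − m_{k+1}²)/d_k, a_{k+1} = ⌊(a₀ + m_{k+1})/d_{k+1}⌋ (starting m₀ = 0, d₀ = 1), with convergents p_k = a_k·p_{k-1} + p_{k-2}, q_k = a_k·q_{k-1} + q_{k-2} (p₋₁ = 1, q₋₁ = 0):
  k = 0: a₀ = 8; p₀/q₀ = 8/1; p₀² − 75·q₀² = 64 − 75 = -11.
  k = 1: m = 8, d = 11, a = ⌊(8 + 8)/11⌋ = 1; p/q = (1·8 + 1)/(1·1 + 0) = 9/1; p² − 75·q² = 81 − 75 = 6.
  k = 2: m = 3, d = 6, a = ⌊(8 + 3)/6⌋ = 1; p/q = (1·9 + 8)/(1·1 + 1) = 17/2; p² − 75·q² = 289 − 300 = -11.
  k = 3: m = 3, d = 11, a = ⌊(8 + 3)/11⌋ = 1; p/q = (1·17 + 9)/(1·2 + 1) = 26/3; p² − 75·q² = 676 − 675 = 1.
  The first convergent with p² − 75·q² = 1 gives the fundamental solution (x₁, y₁) = (26, 3).
Step 2: Apply the recurrence (x_{n+1}, y_{n+1}) = (x₁x_n + 75y₁y_n, x₁y_n + y₁x_n) repeatedly.
  From (x_1, y_1) = (26, 3): x_2 = 26·26 + 75·3·3 = 1351; y_2 = 26·3 + 3·26 = 156.
  From (x_2, y_2) = (1351, 156): x_3 = 26·1351 + 75·3·156 = 70226; y_3 = 26·156 + 3·1351 = 8109.
  From (x_3, y_3) = (70226, 8109): x_4 = 26·70226 + 75·3·8109 = 3650401; y_4 = 26·8109 + 3·70226 = 421512.
  From (x_4, y_4) = (3650401, 421512): x_5 = 26·3650401 + 75·3·421512 = 189750626; y_5 = 26·421512 + 3·3650401 = 21910515.
Step 3: Verify x_5² - 75·y_5² = 36005300067391876 - 36005300067391875 = 1 (should be 1). ✓

(x_1, y_1) = (26, 3); (x_5, y_5) = (189750626, 21910515).


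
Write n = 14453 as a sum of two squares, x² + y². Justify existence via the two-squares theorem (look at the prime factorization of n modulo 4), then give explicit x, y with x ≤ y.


Step 1: Factor n = 14453 = 97 · 149.
Step 2: Check the mod-4 condition on each prime factor: 97 ≡ 1 (mod 4), exponent 1; 149 ≡ 1 (mod 4), exponent 1.
All primes ≡ 3 (mod 4) appear to even exponent (or don't appear), so by the two-squares theorem n IS expressible as a sum of two squares.
Step 3: Build a representation. Here n = 97 · 149 is a product of primes ≡ 1 (mod 4). Each prime p ≡ 1 (mod 4) is itself a sum of two squares; find a² by testing p − a² for a perfect square:
  97: 97 − 1² = 96, 97 − 2² = 93, 97 − 3² = 88, 97 − 4² = 81 = 9² ⇒ 97 = 4² + 9².
  149: 149 − 1² = 148, 149 − 2² = 145, 149 − 3² = 140, 149 − 4² = 133, 149 − 5² = 124, 149 − 6² = 113, 149 − 7² = 100 = 10² ⇒ 149 = 7² + 10².
  Combine using the Brahmagupta–Fibonacci identity (a² + b²)(c² + d²) = (ac − bd)² + (ad + bc)² = (ac + bd)² + (ad − bc)²:
  97 · 149 = 14453: from (4² + 9²)(7² + 10²), take (4·7 − 9·10, 4·10 + 9·7) = (28 − 90, 40 + 63) = (-62, 103); dropping signs (only squares matter) gives (62, 103); check 62² + 103² = 3844 + 10609 = 14453 ✓.
Step 4: Order so x ≤ y and verify: 62² + 103² = 3844 + 10609 = 14453 = n. ✓

n = 14453 = 62² + 103² (one valid representation with x ≤ y).


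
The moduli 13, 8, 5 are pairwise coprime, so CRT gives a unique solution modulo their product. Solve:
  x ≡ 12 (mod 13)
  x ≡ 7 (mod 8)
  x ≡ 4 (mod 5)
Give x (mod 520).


Moduli 13, 8, 5 are pairwise coprime; by CRT there is a unique solution modulo M = 13 · 8 · 5 = 520.
Solve pairwise, accumulating the modulus:
  Start with x ≡ 12 (mod 13).
  Combine with x ≡ 7 (mod 8): since gcd(13, 8) = 1, we get a unique residue mod 104.
    Write x = 12 + 13·t and substitute into x ≡ 7 (mod 8): 13·t ≡ 7 − 12 = -5 (mod 8).
    Reduce coefficients mod 8: 5·t ≡ 3 (mod 8).
    The inverse of 5 mod 8 is 5 (since 5·5 = 25 = 3·8 + 1), so t ≡ 5·3 = 15 ≡ 7 (mod 8).
    Then x = 12 + 13·7 = 103, valid modulo lcm(13, 8) = 104: x ≡ 103 (mod 104).
  Combine with x ≡ 4 (mod 5): since gcd(104, 5) = 1, we get a unique residue mod 520.
    Write x = 103 + 104·t and substitute into x ≡ 4 (mod 5): 104·t ≡ 4 − 103 = -99 (mod 5).
    Reduce coefficients mod 5: 4·t ≡ 1 (mod 5).
    The inverse of 4 mod 5 is 4 (since 4·4 = 16 = 3·5 + 1), so t ≡ 4·1 = 4 ≡ 4 (mod 5).
    Then x = 103 + 104·4 = 519, valid modulo lcm(104, 5) = 520: x ≡ 519 (mod 520).
Verify: 519 mod 13 = 12 ✓, 519 mod 8 = 7 ✓, 519 mod 5 = 4 ✓.

x ≡ 519 (mod 520).


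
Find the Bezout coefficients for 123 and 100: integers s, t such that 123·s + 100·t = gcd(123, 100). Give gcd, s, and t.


Euclidean algorithm on (123, 100) — divide until remainder is 0:
  123 = 1 · 100 + 23
  100 = 4 · 23 + 8
  23 = 2 · 8 + 7
  8 = 1 · 7 + 1
  7 = 7 · 1 + 0
gcd(123, 100) = 1.
Track Bezout coefficients alongside the remainders: start with r₀ = 123 = a·1 + b·0 (s = 1, t = 0) and r₁ = 100 = a·0 + b·1 (s = 0, t = 1); each new remainder r_{k+1} = r_{k-1} − q_k·r_k inherits s_{k+1} = s_{k-1} − q_k·s_k, t_{k+1} = t_{k-1} − q_k·t_k, so r_k = a·s_k + b·t_k at every step:
  q = 1: r = 23, s = 1 − 1·0 = 1, t = 0 − 1·1 = -1  (check: 123·1 + 100·(-1) = 23)
  q = 4: r = 8, s = 0 − 4·1 = -4, t = 1 − 4·(-1) = 5  (check: 123·(-4) + 100·5 = 8)
  q = 2: r = 7, s = 1 − 2·(-4) = 9, t = -1 − 2·5 = -11  (check: 123·9 + 100·(-11) = 7)
  q = 1: r = 1, s = -4 − 1·9 = -13, t = 5 − 1·(-11) = 16  (check: 123·(-13) + 100·16 = 1)
The row with r = 1 (the gcd) gives the Bezout coefficients s = -13, t = 16.
Result: 123 · (-13) + 100 · (16) = 1.

gcd(123, 100) = 1; s = -13, t = 16 (check: 123·(-13) + 100·16 = 1).


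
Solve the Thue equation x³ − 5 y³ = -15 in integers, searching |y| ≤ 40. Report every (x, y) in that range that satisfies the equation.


The equation is x³ - 5y³ = -15. For fixed y, x³ = 5·y³ − 15, so a solution requires the RHS to be a perfect cube.
Strategy: iterate y from -40 to 40, compute RHS = 5·y³ − 15, and check whether it is a (positive or negative) perfect cube.
Check small values of y:
  y = 0: RHS = -15 is not a perfect cube.
  y = 1: RHS = -10 is not a perfect cube.
  y = -1: RHS = -20 is not a perfect cube.
  y = 2: RHS = 25 is not a perfect cube.
  y = -2: RHS = -55 is not a perfect cube.
  y = 3: RHS = 120 is not a perfect cube.
  y = -3: RHS = -150 is not a perfect cube.
Continuing the search up to |y| = 40 finds no solutions either.
No (x, y) in the scanned range satisfies the equation.

No integer solutions with |y| ≤ 40.
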